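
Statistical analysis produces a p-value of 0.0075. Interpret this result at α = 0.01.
Since p = 0.0075 < α = 0.01, reject H₀.
There is sufficient evidence to reject the null hypothesis; the result is statistically significant at the 0.01 level.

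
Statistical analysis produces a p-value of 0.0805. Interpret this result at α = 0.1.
Since p = 0.0805 < α = 0.1, reject H₀.
There is sufficient evidence to reject the null hypothesis; the result is statistically significant at the 0.1 level.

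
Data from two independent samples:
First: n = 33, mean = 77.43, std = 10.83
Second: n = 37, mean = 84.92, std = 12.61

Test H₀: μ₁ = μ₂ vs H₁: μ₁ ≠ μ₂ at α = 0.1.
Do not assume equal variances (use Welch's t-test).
Welch's two-sample t-test:
H₀: μ₁ = μ₂
H₁: μ₁ ≠ μ₂
s₁²/n₁ = 10.83²/33 = 3.5542,  s₂²/n₂ = 12.61²/37 = 4.2976
SE = √(s₁²/n₁ + s₂²/n₂) = √(3.5542 + 4.2976) = 2.8021
df (Welch-Satterthwaite) = (s₁²/n₁ + s₂²/n₂)² / [(s₁²/n₁)²/(n₁-1) + (s₂²/n₂)²/(n₂-1)] ≈ 67.91
t = (x̄₁ - x̄₂) / SE = (77.43 - 84.92) / 2.8021 = -7.49 / 2.8021 = -2.673
p-value = 0.0094

Since p-value < α = 0.1, we reject H₀.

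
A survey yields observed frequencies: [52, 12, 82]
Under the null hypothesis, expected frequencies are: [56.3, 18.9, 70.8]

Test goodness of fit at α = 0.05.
Chi-square goodness of fit test:
H₀: observed counts match expected distribution
H₁: observed counts differ from expected distribution
df = k - 1 = 2
χ² = Σ(O - E)²/E
   = (52 - 56.3)²/56.3 + (12 - 18.9)²/18.9 + (82 - 70.8)²/70.8
   = 0.328 + 2.519 + 1.772
   = 4.62
p-value = 0.0993

Since p-value > α = 0.05, we fail to reject H₀.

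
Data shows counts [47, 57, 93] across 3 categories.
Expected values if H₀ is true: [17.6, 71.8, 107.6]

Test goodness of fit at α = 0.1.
Chi-square goodness of fit test:
H₀: observed counts match expected distribution
H₁: observed counts differ from expected distribution
df = k - 1 = 2
χ² = Σ(O - E)²/E
   = (47 - 17.6)²/17.6 + (57 - 71.8)²/71.8 + (93 - 107.6)²/107.6
   = 49.111 + 3.051 + 1.981
   = 54.14
p-value < 0.0001

Since p-value < α = 0.1, we reject H₀.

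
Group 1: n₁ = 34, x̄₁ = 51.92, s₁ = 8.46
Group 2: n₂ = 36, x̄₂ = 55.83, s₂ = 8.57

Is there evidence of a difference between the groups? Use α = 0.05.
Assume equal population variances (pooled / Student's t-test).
Student's two-sample t-test (equal variances):
H₀: μ₁ = μ₂
H₁: μ₁ ≠ μ₂
df = n₁ + n₂ - 2 = 68
Pooled variance s_p² = [(n₁-1)s₁² + (n₂-1)s₂²] / (n₁ + n₂ - 2) = [(33)(8.46²) + (35)(8.57²)] / 68 = 72.5358
SE = √(s_p²(1/n₁ + 1/n₂)) = √(72.5358 × (1/34 + 1/36)) = 2.0367
t = (x̄₁ - x̄₂) / SE = (51.92 - 55.83) / 2.0367 = -3.91 / 2.0367 = -1.920
p-value = 0.0591

Since p-value > α = 0.05, we fail to reject H₀.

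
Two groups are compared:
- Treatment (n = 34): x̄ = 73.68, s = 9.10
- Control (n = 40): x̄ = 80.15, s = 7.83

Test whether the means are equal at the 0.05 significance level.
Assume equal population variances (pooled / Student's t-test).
Student's two-sample t-test (equal variances):
H₀: μ₁ = μ₂
H₁: μ₁ ≠ μ₂
df = n₁ + n₂ - 2 = 72
Pooled variance s_p² = [(n₁-1)s₁² + (n₂-1)s₂²] / (n₁ + n₂ - 2) = [(33)(9.10²) + (39)(7.83²)] / 72 = 71.1636
SE = √(s_p²(1/n₁ + 1/n₂)) = √(71.1636 × (1/34 + 1/40)) = 1.9678
t = (x̄₁ - x̄₂) / SE = (73.68 - 80.15) / 1.9678 = -6.47 / 1.9678 = -3.288
p-value = 0.0016

Since p-value < α = 0.05, we reject H₀.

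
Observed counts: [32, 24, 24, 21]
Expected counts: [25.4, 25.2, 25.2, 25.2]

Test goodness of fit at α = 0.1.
Chi-square goodness of fit test:
H₀: observed counts match expected distribution
H₁: observed counts differ from expected distribution
df = k - 1 = 3
χ² = Σ(O - E)²/E
   = (32 - 25.4)²/25.4 + (24 - 25.2)²/25.2 + (24 - 25.2)²/25.2 + (21 - 25.2)²/25.2
   = 1.715 + 0.057 + 0.057 + 0.700
   = 2.53
p-value = 0.4700

Since p-value > α = 0.1, we fail to reject H₀.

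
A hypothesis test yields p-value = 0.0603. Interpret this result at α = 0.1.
Since p = 0.0603 < α = 0.1, reject H₀.
There is sufficient evidence to reject the null hypothesis; the result is statistically significant at the 0.1 level.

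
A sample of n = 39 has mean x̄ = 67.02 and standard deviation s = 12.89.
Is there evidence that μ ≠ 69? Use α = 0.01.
One-sample t-test:
H₀: μ = 69
H₁: μ ≠ 69
df = n - 1 = 38
t = (x̄ - μ₀) / (s/√n) = (67.02 - 69) / (12.89/√39) = -0.959
p-value = 0.3435

Since p-value > α = 0.01, we fail to reject H₀.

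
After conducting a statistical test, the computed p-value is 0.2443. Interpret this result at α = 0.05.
Since p = 0.2443 > α = 0.05, fail to reject H₀.
There is insufficient evidence to reject the null hypothesis; the result is not statistically significant at the 0.05 level.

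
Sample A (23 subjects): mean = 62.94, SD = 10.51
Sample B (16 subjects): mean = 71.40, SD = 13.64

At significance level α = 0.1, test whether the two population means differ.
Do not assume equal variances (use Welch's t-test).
Welch's two-sample t-test:
H₀: μ₁ = μ₂
H₁: μ₁ ≠ μ₂
s₁²/n₁ = 10.51²/23 = 4.8026,  s₂²/n₂ = 13.64²/16 = 11.6281
SE = √(s₁²/n₁ + s₂²/n₂) = √(4.8026 + 11.6281) = 4.0535
df (Welch-Satterthwaite) = (s₁²/n₁ + s₂²/n₂)² / [(s₁²/n₁)²/(n₁-1) + (s₂²/n₂)²/(n₂-1)] ≈ 26.83
t = (x̄₁ - x̄₂) / SE = (62.94 - 71.40) / 4.0535 = -8.46 / 4.0535 = -2.087
p-value = 0.0465

Since p-value < α = 0.1, we reject H₀.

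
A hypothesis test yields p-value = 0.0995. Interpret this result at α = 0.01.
Since p = 0.0995 > α = 0.01, fail to reject H₀.
There is insufficient evidence to reject the null hypothesis; the result is not statistically significant at the 0.01 level.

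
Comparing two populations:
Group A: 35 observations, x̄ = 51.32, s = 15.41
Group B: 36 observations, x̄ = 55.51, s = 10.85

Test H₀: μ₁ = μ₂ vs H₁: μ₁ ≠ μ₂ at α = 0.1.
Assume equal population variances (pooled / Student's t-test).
Student's two-sample t-test (equal variances):
H₀: μ₁ = μ₂
H₁: μ₁ ≠ μ₂
df = n₁ + n₂ - 2 = 69
Pooled variance s_p² = [(n₁-1)s₁² + (n₂-1)s₂²] / (n₁ + n₂ - 2) = [(34)(15.41²) + (35)(10.85²)] / 69 = 176.7276
SE = √(s_p²(1/n₁ + 1/n₂)) = √(176.7276 × (1/35 + 1/36)) = 3.1557
t = (x̄₁ - x̄₂) / SE = (51.32 - 55.51) / 3.1557 = -4.19 / 3.1557 = -1.328
p-value = 0.1886

Since p-value > α = 0.1, we fail to reject H₀.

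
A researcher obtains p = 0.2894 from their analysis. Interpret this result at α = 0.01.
Since p = 0.2894 > α = 0.01, fail to reject H₀.
There is insufficient evidence to reject the null hypothesis; the result is not statistically significant at the 0.01 level.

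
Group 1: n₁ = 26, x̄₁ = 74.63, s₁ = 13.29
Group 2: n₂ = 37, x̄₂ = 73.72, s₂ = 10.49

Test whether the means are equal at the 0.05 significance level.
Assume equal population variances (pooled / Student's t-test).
Student's two-sample t-test (equal variances):
H₀: μ₁ = μ₂
H₁: μ₁ ≠ μ₂
df = n₁ + n₂ - 2 = 61
Pooled variance s_p² = [(n₁-1)s₁² + (n₂-1)s₂²] / (n₁ + n₂ - 2) = [(25)(13.29²) + (36)(10.49²)] / 61 = 137.3286
SE = √(s_p²(1/n₁ + 1/n₂)) = √(137.3286 × (1/26 + 1/37)) = 2.9989
t = (x̄₁ - x̄₂) / SE = (74.63 - 73.72) / 2.9989 = 0.91 / 2.9989 = 0.303
p-value = 0.7626

Since p-value > α = 0.05, we fail to reject H₀.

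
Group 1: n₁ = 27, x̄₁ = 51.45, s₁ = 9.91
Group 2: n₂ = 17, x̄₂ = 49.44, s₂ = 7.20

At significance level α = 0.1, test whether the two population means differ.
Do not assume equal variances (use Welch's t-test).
Welch's two-sample t-test:
H₀: μ₁ = μ₂
H₁: μ₁ ≠ μ₂
s₁²/n₁ = 9.91²/27 = 3.6373,  s₂²/n₂ = 7.20²/17 = 3.0494
SE = √(s₁²/n₁ + s₂²/n₂) = √(3.6373 + 3.0494) = 2.5859
df (Welch-Satterthwaite) = (s₁²/n₁ + s₂²/n₂)² / [(s₁²/n₁)²/(n₁-1) + (s₂²/n₂)²/(n₂-1)] ≈ 41.02
t = (x̄₁ - x̄₂) / SE = (51.45 - 49.44) / 2.5859 = 2.01 / 2.5859 = 0.777
p-value = 0.4414

Since p-value > α = 0.1, we fail to reject H₀.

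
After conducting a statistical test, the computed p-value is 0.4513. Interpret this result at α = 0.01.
Since p = 0.4513 > α = 0.01, fail to reject H₀.
There is insufficient evidence to reject the null hypothesis; the result is not statistically significant at the 0.01 level.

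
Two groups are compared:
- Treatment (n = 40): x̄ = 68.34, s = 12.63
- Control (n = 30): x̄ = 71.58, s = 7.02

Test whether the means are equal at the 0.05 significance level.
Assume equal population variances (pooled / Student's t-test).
Student's two-sample t-test (equal variances):
H₀: μ₁ = μ₂
H₁: μ₁ ≠ μ₂
df = n₁ + n₂ - 2 = 68
Pooled variance s_p² = [(n₁-1)s₁² + (n₂-1)s₂²] / (n₁ + n₂ - 2) = [(39)(12.63²) + (29)(7.02²)] / 68 = 112.5043
SE = √(s_p²(1/n₁ + 1/n₂)) = √(112.5043 × (1/40 + 1/30)) = 2.5618
t = (x̄₁ - x̄₂) / SE = (68.34 - 71.58) / 2.5618 = -3.24 / 2.5618 = -1.265
p-value = 0.2103

Since p-value > α = 0.05, we fail to reject H₀.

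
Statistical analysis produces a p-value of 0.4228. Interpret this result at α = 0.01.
Since p = 0.4228 > α = 0.01, fail to reject H₀.
There is insufficient evidence to reject the null hypothesis; the result is not statistically significant at the 0.01 level.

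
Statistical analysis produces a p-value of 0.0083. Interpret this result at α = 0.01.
Since p = 0.0083 < α = 0.01, reject H₀.
There is sufficient evidence to reject the null hypothesis; the result is statistically significant at the 0.01 level.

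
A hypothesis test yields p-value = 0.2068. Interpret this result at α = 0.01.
Since p = 0.2068 > α = 0.01, fail to reject H₀.
There is insufficient evidence to reject the null hypothesis; the result is not statistically significant at the 0.01 level.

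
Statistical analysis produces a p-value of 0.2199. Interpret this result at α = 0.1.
Since p = 0.2199 > α = 0.1, fail to reject H₀.
There is insufficient evidence to reject the null hypothesis; the result is not statistically significant at the 0.1 level.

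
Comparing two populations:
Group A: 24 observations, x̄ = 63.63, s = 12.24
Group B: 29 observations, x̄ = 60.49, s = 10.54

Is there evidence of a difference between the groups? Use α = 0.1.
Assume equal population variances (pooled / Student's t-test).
Student's two-sample t-test (equal variances):
H₀: μ₁ = μ₂
H₁: μ₁ ≠ μ₂
df = n₁ + n₂ - 2 = 51
Pooled variance s_p² = [(n₁-1)s₁² + (n₂-1)s₂²] / (n₁ + n₂ - 2) = [(23)(12.24²) + (28)(10.54²)] / 51 = 128.5563
SE = √(s_p²(1/n₁ + 1/n₂)) = √(128.5563 × (1/24 + 1/29)) = 3.1288
t = (x̄₁ - x̄₂) / SE = (63.63 - 60.49) / 3.1288 = 3.14 / 3.1288 = 1.004
p-value = 0.3203

Since p-value > α = 0.1, we fail to reject H₀.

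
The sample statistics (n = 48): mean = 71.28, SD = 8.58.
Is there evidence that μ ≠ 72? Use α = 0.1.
One-sample t-test:
H₀: μ = 72
H₁: μ ≠ 72
df = n - 1 = 47
t = (x̄ - μ₀) / (s/√n) = (71.28 - 72) / (8.58/√48) = -0.581
p-value = 0.5638

Since p-value > α = 0.1, we fail to reject H₀.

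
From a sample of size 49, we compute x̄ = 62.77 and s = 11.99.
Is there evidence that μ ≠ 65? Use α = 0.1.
One-sample t-test:
H₀: μ = 65
H₁: μ ≠ 65
df = n - 1 = 48
t = (x̄ - μ₀) / (s/√n) = (62.77 - 65) / (11.99/√49) = -1.302
p-value = 0.1992

Since p-value > α = 0.1, we fail to reject H₀.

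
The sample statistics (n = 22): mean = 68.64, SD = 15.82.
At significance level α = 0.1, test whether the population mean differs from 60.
One-sample t-test:
H₀: μ = 60
H₁: μ ≠ 60
df = n - 1 = 21
t = (x̄ - μ₀) / (s/√n) = (68.64 - 60) / (15.82/√22) = 2.562
p-value = 0.0182

Since p-value < α = 0.1, we reject H₀.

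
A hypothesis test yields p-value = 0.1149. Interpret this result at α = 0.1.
Since p = 0.1149 > α = 0.1, fail to reject H₀.
There is insufficient evidence to reject the null hypothesis; the result is not statistically significant at the 0.1 level.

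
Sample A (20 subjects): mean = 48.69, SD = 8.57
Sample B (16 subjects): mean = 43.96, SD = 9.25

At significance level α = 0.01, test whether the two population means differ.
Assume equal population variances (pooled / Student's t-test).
Student's two-sample t-test (equal variances):
H₀: μ₁ = μ₂
H₁: μ₁ ≠ μ₂
df = n₁ + n₂ - 2 = 34
Pooled variance s_p² = [(n₁-1)s₁² + (n₂-1)s₂²] / (n₁ + n₂ - 2) = [(19)(8.57²) + (15)(9.25²)] / 34 = 78.7909
SE = √(s_p²(1/n₁ + 1/n₂)) = √(78.7909 × (1/20 + 1/16)) = 2.9772
t = (x̄₁ - x̄₂) / SE = (48.69 - 43.96) / 2.9772 = 4.73 / 2.9772 = 1.589
p-value = 0.1214

Since p-value > α = 0.01, we fail to reject H₀.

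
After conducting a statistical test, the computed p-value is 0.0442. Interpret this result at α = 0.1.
Since p = 0.0442 < α = 0.1, reject H₀.
There is sufficient evidence to reject the null hypothesis; the result is statistically significant at the 0.1 level.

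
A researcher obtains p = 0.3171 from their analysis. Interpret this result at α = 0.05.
Since p = 0.3171 > α = 0.05, fail to reject H₀.
There is insufficient evidence to reject the null hypothesis; the result is not statistically significant at the 0.05 level.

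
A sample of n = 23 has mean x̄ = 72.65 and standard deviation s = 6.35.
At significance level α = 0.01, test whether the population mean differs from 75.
One-sample t-test:
H₀: μ = 75
H₁: μ ≠ 75
df = n - 1 = 22
t = (x̄ - μ₀) / (s/√n) = (72.65 - 75) / (6.35/√23) = -1.775
p-value = 0.0898

Since p-value > α = 0.01, we fail to reject H₀.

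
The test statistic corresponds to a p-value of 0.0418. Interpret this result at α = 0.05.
Since p = 0.0418 < α = 0.05, reject H₀.
There is sufficient evidence to reject the null hypothesis; the result is statistically significant at the 0.05 level.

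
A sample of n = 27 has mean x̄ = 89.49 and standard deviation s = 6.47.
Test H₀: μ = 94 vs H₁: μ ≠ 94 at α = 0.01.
One-sample t-test:
H₀: μ = 94
H₁: μ ≠ 94
df = n - 1 = 26
t = (x̄ - μ₀) / (s/√n) = (89.49 - 94) / (6.47/√27) = -3.622
p-value = 0.0012

Since p-value < α = 0.01, we reject H₀.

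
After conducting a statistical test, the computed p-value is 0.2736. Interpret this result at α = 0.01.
Since p = 0.2736 > α = 0.01, fail to reject H₀.
There is insufficient evidence to reject the null hypothesis; the result is not statistically significant at the 0.01 level.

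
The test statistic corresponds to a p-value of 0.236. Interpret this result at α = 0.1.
Since p = 0.236 > α = 0.1, fail to reject H₀.
There is insufficient evidence to reject the null hypothesis; the result is not statistically significant at the 0.1 level.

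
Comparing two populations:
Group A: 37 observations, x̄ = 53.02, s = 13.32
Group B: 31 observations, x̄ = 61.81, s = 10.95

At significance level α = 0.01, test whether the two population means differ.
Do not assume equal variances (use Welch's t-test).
Welch's two-sample t-test:
H₀: μ₁ = μ₂
H₁: μ₁ ≠ μ₂
s₁²/n₁ = 13.32²/37 = 4.7952,  s₂²/n₂ = 10.95²/31 = 3.8678
SE = √(s₁²/n₁ + s₂²/n₂) = √(4.7952 + 3.8678) = 2.9433
df (Welch-Satterthwaite) = (s₁²/n₁ + s₂²/n₂)² / [(s₁²/n₁)²/(n₁-1) + (s₂²/n₂)²/(n₂-1)] ≈ 65.98
t = (x̄₁ - x̄₂) / SE = (53.02 - 61.81) / 2.9433 = -8.79 / 2.9433 = -2.986
p-value = 0.0040

Since p-value < α = 0.01, we reject H₀.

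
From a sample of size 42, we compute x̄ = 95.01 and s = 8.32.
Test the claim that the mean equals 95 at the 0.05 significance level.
One-sample t-test:
H₀: μ = 95
H₁: μ ≠ 95
df = n - 1 = 41
t = (x̄ - μ₀) / (s/√n) = (95.01 - 95) / (8.32/√42) = 0.008
p-value = 0.9938

Since p-value > α = 0.05, we fail to reject H₀.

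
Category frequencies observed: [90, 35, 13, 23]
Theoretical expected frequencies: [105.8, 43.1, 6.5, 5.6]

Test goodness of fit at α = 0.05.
Chi-square goodness of fit test:
H₀: observed counts match expected distribution
H₁: observed counts differ from expected distribution
df = k - 1 = 3
χ² = Σ(O - E)²/E
   = (90 - 105.8)²/105.8 + (35 - 43.1)²/43.1 + (13 - 6.5)²/6.5 + (23 - 5.6)²/5.6
   = 2.360 + 1.522 + 6.500 + 54.064
   = 64.45
p-value < 0.0001

Since p-value < α = 0.05, we reject H₀.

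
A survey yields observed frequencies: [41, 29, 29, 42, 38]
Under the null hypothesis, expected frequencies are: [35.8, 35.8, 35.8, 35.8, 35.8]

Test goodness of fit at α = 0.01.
Chi-square goodness of fit test:
H₀: observed counts match expected distribution
H₁: observed counts differ from expected distribution
df = k - 1 = 4
χ² = Σ(O - E)²/E
   = (41 - 35.8)²/35.8 + (29 - 35.8)²/35.8 + (29 - 35.8)²/35.8 + (42 - 35.8)²/35.8 + (38 - 35.8)²/35.8
   = 0.755 + 1.292 + 1.292 + 1.074 + 0.135
   = 4.55
p-value = 0.3370

Since p-value > α = 0.01, we fail to reject H₀.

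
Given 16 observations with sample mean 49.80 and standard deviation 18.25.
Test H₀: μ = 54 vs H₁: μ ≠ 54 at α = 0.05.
One-sample t-test:
H₀: μ = 54
H₁: μ ≠ 54
df = n - 1 = 15
t = (x̄ - μ₀) / (s/√n) = (49.80 - 54) / (18.25/√16) = -0.921
p-value = 0.3719

Since p-value > α = 0.05, we fail to reject H₀.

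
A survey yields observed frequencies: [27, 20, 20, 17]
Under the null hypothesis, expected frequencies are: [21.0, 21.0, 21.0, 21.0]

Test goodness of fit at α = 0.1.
Chi-square goodness of fit test:
H₀: observed counts match expected distribution
H₁: observed counts differ from expected distribution
df = k - 1 = 3
χ² = Σ(O - E)²/E
   = (27 - 21.0)²/21.0 + (20 - 21.0)²/21.0 + (20 - 21.0)²/21.0 + (17 - 21.0)²/21.0
   = 1.714 + 0.048 + 0.048 + 0.762
   = 2.57
p-value = 0.4625

Since p-value > α = 0.1, we fail to reject H₀.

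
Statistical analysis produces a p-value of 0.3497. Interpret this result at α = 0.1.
Since p = 0.3497 > α = 0.1, fail to reject H₀.
There is insufficient evidence to reject the null hypothesis; the result is not statistically significant at the 0.1 level.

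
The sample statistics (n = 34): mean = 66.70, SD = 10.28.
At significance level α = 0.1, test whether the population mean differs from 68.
One-sample t-test:
H₀: μ = 68
H₁: μ ≠ 68
df = n - 1 = 33
t = (x̄ - μ₀) / (s/√n) = (66.70 - 68) / (10.28/√34) = -0.737
p-value = 0.4661

Since p-value > α = 0.1, we fail to reject H₀.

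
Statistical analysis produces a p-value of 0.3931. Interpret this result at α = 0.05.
Since p = 0.3931 > α = 0.05, fail to reject H₀.
There is insufficient evidence to reject the null hypothesis; the result is not statistically significant at the 0.05 level.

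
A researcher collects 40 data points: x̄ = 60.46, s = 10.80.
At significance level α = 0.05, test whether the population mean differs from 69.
One-sample t-test:
H₀: μ = 69
H₁: μ ≠ 69
df = n - 1 = 39
t = (x̄ - μ₀) / (s/√n) = (60.46 - 69) / (10.80/√40) = -5.001
p-value < 0.0001

Since p-value < α = 0.05, we reject H₀.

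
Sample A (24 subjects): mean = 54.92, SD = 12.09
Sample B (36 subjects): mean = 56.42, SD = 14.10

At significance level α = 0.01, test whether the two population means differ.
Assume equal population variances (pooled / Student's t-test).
Student's two-sample t-test (equal variances):
H₀: μ₁ = μ₂
H₁: μ₁ ≠ μ₂
df = n₁ + n₂ - 2 = 58
Pooled variance s_p² = [(n₁-1)s₁² + (n₂-1)s₂²] / (n₁ + n₂ - 2) = [(23)(12.09²) + (35)(14.10²)] / 58 = 177.9348
SE = √(s_p²(1/n₁ + 1/n₂)) = √(177.9348 × (1/24 + 1/36)) = 3.5152
t = (x̄₁ - x̄₂) / SE = (54.92 - 56.42) / 3.5152 = -1.50 / 3.5152 = -0.427
p-value = 0.6712

Since p-value > α = 0.01, we fail to reject H₀.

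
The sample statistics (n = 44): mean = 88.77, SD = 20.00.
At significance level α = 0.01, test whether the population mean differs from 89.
One-sample t-test:
H₀: μ = 89
H₁: μ ≠ 89
df = n - 1 = 43
t = (x̄ - μ₀) / (s/√n) = (88.77 - 89) / (20.00/√44) = -0.076
p-value = 0.9395

Since p-value > α = 0.01, we fail to reject H₀.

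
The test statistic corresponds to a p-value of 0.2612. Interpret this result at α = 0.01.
Since p = 0.2612 > α = 0.01, fail to reject H₀.
There is insufficient evidence to reject the null hypothesis; the result is not statistically significant at the 0.01 level.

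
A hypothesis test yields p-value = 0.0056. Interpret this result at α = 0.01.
Since p = 0.0056 < α = 0.01, reject H₀.
There is sufficient evidence to reject the null hypothesis; the result is statistically significant at the 0.01 level.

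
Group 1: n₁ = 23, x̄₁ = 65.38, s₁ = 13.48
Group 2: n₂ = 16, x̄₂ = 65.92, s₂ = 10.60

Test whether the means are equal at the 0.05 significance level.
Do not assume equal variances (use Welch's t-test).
Welch's two-sample t-test:
H₀: μ₁ = μ₂
H₁: μ₁ ≠ μ₂
s₁²/n₁ = 13.48²/23 = 7.9005,  s₂²/n₂ = 10.60²/16 = 7.0225
SE = √(s₁²/n₁ + s₂²/n₂) = √(7.9005 + 7.0225) = 3.8630
df (Welch-Satterthwaite) = (s₁²/n₁ + s₂²/n₂)² / [(s₁²/n₁)²/(n₁-1) + (s₂²/n₂)²/(n₂-1)] ≈ 36.36
t = (x̄₁ - x̄₂) / SE = (65.38 - 65.92) / 3.8630 = -0.54 / 3.8630 = -0.140
p-value = 0.8896

Since p-value > α = 0.05, we fail to reject H₀.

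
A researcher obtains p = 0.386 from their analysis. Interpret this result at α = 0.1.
Since p = 0.386 > α = 0.1, fail to reject H₀.
There is insufficient evidence to reject the null hypothesis; the result is not statistically significant at the 0.1 level.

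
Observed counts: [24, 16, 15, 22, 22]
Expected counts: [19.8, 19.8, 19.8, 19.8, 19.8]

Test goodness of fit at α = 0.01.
Chi-square goodness of fit test:
H₀: observed counts match expected distribution
H₁: observed counts differ from expected distribution
df = k - 1 = 4
χ² = Σ(O - E)²/E
   = (24 - 19.8)²/19.8 + (16 - 19.8)²/19.8 + (15 - 19.8)²/19.8 + (22 - 19.8)²/19.8 + (22 - 19.8)²/19.8
   = 0.891 + 0.729 + 1.164 + 0.244 + 0.244
   = 3.27
p-value = 0.5133

Since p-value > α = 0.01, we fail to reject H₀.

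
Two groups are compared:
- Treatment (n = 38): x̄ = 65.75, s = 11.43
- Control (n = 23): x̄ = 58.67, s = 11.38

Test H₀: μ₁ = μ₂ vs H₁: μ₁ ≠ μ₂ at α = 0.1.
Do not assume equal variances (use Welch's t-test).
Welch's two-sample t-test:
H₀: μ₁ = μ₂
H₁: μ₁ ≠ μ₂
s₁²/n₁ = 11.43²/38 = 3.4380,  s₂²/n₂ = 11.38²/23 = 5.6306
SE = √(s₁²/n₁ + s₂²/n₂) = √(3.4380 + 5.6306) = 3.0114
df (Welch-Satterthwaite) = (s₁²/n₁ + s₂²/n₂)² / [(s₁²/n₁)²/(n₁-1) + (s₂²/n₂)²/(n₂-1)] ≈ 46.71
t = (x̄₁ - x̄₂) / SE = (65.75 - 58.67) / 3.0114 = 7.08 / 3.0114 = 2.351
p-value = 0.0230

Since p-value < α = 0.1, we reject H₀.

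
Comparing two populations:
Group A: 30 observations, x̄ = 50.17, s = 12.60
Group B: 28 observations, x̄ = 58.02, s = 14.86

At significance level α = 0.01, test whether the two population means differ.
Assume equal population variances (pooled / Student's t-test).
Student's two-sample t-test (equal variances):
H₀: μ₁ = μ₂
H₁: μ₁ ≠ μ₂
df = n₁ + n₂ - 2 = 56
Pooled variance s_p² = [(n₁-1)s₁² + (n₂-1)s₂²] / (n₁ + n₂ - 2) = [(29)(12.60²) + (27)(14.86²)] / 56 = 188.6816
SE = √(s_p²(1/n₁ + 1/n₂)) = √(188.6816 × (1/30 + 1/28)) = 3.6094
t = (x̄₁ - x̄₂) / SE = (50.17 - 58.02) / 3.6094 = -7.85 / 3.6094 = -2.175
p-value = 0.0339

Since p-value > α = 0.01, we fail to reject H₀.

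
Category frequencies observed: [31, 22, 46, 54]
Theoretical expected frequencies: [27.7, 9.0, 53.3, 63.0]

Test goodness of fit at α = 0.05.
Chi-square goodness of fit test:
H₀: observed counts match expected distribution
H₁: observed counts differ from expected distribution
df = k - 1 = 3
χ² = Σ(O - E)²/E
   = (31 - 27.7)²/27.7 + (22 - 9.0)²/9.0 + (46 - 53.3)²/53.3 + (54 - 63.0)²/63.0
   = 0.393 + 18.778 + 1.000 + 1.286
   = 21.46
p-value = 0.0001

Since p-value < α = 0.05, we reject H₀.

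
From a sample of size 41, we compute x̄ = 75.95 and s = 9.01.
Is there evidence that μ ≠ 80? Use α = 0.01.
One-sample t-test:
H₀: μ = 80
H₁: μ ≠ 80
df = n - 1 = 40
t = (x̄ - μ₀) / (s/√n) = (75.95 - 80) / (9.01/√41) = -2.878
p-value = 0.0064

Since p-value < α = 0.01, we reject H₀.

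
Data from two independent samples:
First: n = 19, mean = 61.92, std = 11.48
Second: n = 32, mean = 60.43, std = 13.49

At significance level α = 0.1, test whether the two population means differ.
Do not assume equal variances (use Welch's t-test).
Welch's two-sample t-test:
H₀: μ₁ = μ₂
H₁: μ₁ ≠ μ₂
s₁²/n₁ = 11.48²/19 = 6.9363,  s₂²/n₂ = 13.49²/32 = 5.6869
SE = √(s₁²/n₁ + s₂²/n₂) = √(6.9363 + 5.6869) = 3.5529
df (Welch-Satterthwaite) = (s₁²/n₁ + s₂²/n₂)² / [(s₁²/n₁)²/(n₁-1) + (s₂²/n₂)²/(n₂-1)] ≈ 42.88
t = (x̄₁ - x̄₂) / SE = (61.92 - 60.43) / 3.5529 = 1.49 / 3.5529 = 0.419
p-value = 0.6770

Since p-value > α = 0.1, we fail to reject H₀.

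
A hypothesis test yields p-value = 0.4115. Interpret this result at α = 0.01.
Since p = 0.4115 > α = 0.01, fail to reject H₀.
There is insufficient evidence to reject the null hypothesis; the result is not statistically significant at the 0.01 level.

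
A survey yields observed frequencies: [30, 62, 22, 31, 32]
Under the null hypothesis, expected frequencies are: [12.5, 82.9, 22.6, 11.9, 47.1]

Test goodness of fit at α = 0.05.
Chi-square goodness of fit test:
H₀: observed counts match expected distribution
H₁: observed counts differ from expected distribution
df = k - 1 = 4
χ² = Σ(O - E)²/E
   = (30 - 12.5)²/12.5 + (62 - 82.9)²/82.9 + (22 - 22.6)²/22.6 + (31 - 11.9)²/11.9 + (32 - 47.1)²/47.1
   = 24.500 + 5.269 + 0.016 + 30.656 + 4.841
   = 65.28
p-value < 0.0001

Since p-value < α = 0.05, we reject H₀.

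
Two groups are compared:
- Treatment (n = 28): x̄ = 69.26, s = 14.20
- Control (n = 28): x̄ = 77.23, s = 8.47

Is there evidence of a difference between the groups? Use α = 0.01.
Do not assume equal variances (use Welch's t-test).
Welch's two-sample t-test:
H₀: μ₁ = μ₂
H₁: μ₁ ≠ μ₂
s₁²/n₁ = 14.20²/28 = 7.2014,  s₂²/n₂ = 8.47²/28 = 2.5622
SE = √(s₁²/n₁ + s₂²/n₂) = √(7.2014 + 2.5622) = 3.1247
df (Welch-Satterthwaite) = (s₁²/n₁ + s₂²/n₂)² / [(s₁²/n₁)²/(n₁-1) + (s₂²/n₂)²/(n₂-1)] ≈ 44.05
t = (x̄₁ - x̄₂) / SE = (69.26 - 77.23) / 3.1247 = -7.97 / 3.1247 = -2.551
p-value = 0.0143

Since p-value > α = 0.01, we fail to reject H₀.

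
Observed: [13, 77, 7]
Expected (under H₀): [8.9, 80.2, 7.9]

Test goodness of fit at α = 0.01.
Chi-square goodness of fit test:
H₀: observed counts match expected distribution
H₁: observed counts differ from expected distribution
df = k - 1 = 2
χ² = Σ(O - E)²/E
   = (13 - 8.9)²/8.9 + (77 - 80.2)²/80.2 + (7 - 7.9)²/7.9
   = 1.889 + 0.128 + 0.103
   = 2.12
p-value = 0.3466

Since p-value > α = 0.01, we fail to reject H₀.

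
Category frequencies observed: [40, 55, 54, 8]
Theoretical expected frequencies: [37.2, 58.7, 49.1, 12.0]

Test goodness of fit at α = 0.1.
Chi-square goodness of fit test:
H₀: observed counts match expected distribution
H₁: observed counts differ from expected distribution
df = k - 1 = 3
χ² = Σ(O - E)²/E
   = (40 - 37.2)²/37.2 + (55 - 58.7)²/58.7 + (54 - 49.1)²/49.1 + (8 - 12.0)²/12.0
   = 0.211 + 0.233 + 0.489 + 1.333
   = 2.27
p-value = 0.5190

Since p-value > α = 0.1, we fail to reject H₀.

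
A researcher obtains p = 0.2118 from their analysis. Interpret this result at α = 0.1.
Since p = 0.2118 > α = 0.1, fail to reject H₀.
There is insufficient evidence to reject the null hypothesis; the result is not statistically significant at the 0.1 level.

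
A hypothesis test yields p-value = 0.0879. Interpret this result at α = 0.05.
Since p = 0.0879 > α = 0.05, fail to reject H₀.
There is insufficient evidence to reject the null hypothesis; the result is not statistically significant at the 0.05 level.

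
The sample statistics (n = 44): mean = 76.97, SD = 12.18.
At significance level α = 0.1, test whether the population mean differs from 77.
One-sample t-test:
H₀: μ = 77
H₁: μ ≠ 77
df = n - 1 = 43
t = (x̄ - μ₀) / (s/√n) = (76.97 - 77) / (12.18/√44) = -0.016
p-value = 0.9870

Since p-value > α = 0.1, we fail to reject H₀.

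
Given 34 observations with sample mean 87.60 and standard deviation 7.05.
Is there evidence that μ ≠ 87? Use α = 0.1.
One-sample t-test:
H₀: μ = 87
H₁: μ ≠ 87
df = n - 1 = 33
t = (x̄ - μ₀) / (s/√n) = (87.60 - 87) / (7.05/√34) = 0.496
p-value = 0.6230

Since p-value > α = 0.1, we fail to reject H₀.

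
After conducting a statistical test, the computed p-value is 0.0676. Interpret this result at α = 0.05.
Since p = 0.0676 > α = 0.05, fail to reject H₀.
There is insufficient evidence to reject the null hypothesis; the result is not statistically significant at the 0.05 level.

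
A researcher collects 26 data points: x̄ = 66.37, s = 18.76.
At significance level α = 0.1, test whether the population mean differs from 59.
One-sample t-test:
H₀: μ = 59
H₁: μ ≠ 59
df = n - 1 = 25
t = (x̄ - μ₀) / (s/√n) = (66.37 - 59) / (18.76/√26) = 2.003
p-value = 0.0561

Since p-value < α = 0.1, we reject H₀.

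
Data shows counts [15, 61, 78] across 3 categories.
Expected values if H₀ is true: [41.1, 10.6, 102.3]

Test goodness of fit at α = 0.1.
Chi-square goodness of fit test:
H₀: observed counts match expected distribution
H₁: observed counts differ from expected distribution
df = k - 1 = 2
χ² = Σ(O - E)²/E
   = (15 - 41.1)²/41.1 + (61 - 10.6)²/10.6 + (78 - 102.3)²/102.3
   = 16.574 + 239.638 + 5.772
   = 261.98
p-value < 0.0001

Since p-value < α = 0.1, we reject H₀.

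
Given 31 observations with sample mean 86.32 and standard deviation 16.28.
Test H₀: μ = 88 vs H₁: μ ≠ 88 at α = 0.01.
One-sample t-test:
H₀: μ = 88
H₁: μ ≠ 88
df = n - 1 = 30
t = (x̄ - μ₀) / (s/√n) = (86.32 - 88) / (16.28/√31) = -0.575
p-value = 0.5699

Since p-value > α = 0.01, we fail to reject H₀.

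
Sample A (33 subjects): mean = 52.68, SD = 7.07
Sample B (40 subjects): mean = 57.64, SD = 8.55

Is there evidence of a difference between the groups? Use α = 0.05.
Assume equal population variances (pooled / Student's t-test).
Student's two-sample t-test (equal variances):
H₀: μ₁ = μ₂
H₁: μ₁ ≠ μ₂
df = n₁ + n₂ - 2 = 71
Pooled variance s_p² = [(n₁-1)s₁² + (n₂-1)s₂²] / (n₁ + n₂ - 2) = [(32)(7.07²) + (39)(8.55²)] / 71 = 62.6833
SE = √(s_p²(1/n₁ + 1/n₂)) = √(62.6833 × (1/33 + 1/40)) = 1.8619
t = (x̄₁ - x̄₂) / SE = (52.68 - 57.64) / 1.8619 = -4.96 / 1.8619 = -2.664
p-value = 0.0095

Since p-value < α = 0.05, we reject H₀.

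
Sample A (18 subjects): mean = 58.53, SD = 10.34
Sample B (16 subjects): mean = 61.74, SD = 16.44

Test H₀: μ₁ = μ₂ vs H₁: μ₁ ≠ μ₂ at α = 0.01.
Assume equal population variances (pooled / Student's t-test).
Student's two-sample t-test (equal variances):
H₀: μ₁ = μ₂
H₁: μ₁ ≠ μ₂
df = n₁ + n₂ - 2 = 32
Pooled variance s_p² = [(n₁-1)s₁² + (n₂-1)s₂²] / (n₁ + n₂ - 2) = [(17)(10.34²) + (15)(16.44²)] / 32 = 183.4897
SE = √(s_p²(1/n₁ + 1/n₂)) = √(183.4897 × (1/18 + 1/16)) = 4.6542
t = (x̄₁ - x̄₂) / SE = (58.53 - 61.74) / 4.6542 = -3.21 / 4.6542 = -0.690
p-value = 0.4954

Since p-value > α = 0.01, we fail to reject H₀.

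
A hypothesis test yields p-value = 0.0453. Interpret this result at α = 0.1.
Since p = 0.0453 < α = 0.1, reject H₀.
There is sufficient evidence to reject the null hypothesis; the result is statistically significant at the 0.1 level.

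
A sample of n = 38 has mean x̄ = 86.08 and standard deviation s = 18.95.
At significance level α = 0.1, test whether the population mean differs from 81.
One-sample t-test:
H₀: μ = 81
H₁: μ ≠ 81
df = n - 1 = 37
t = (x̄ - μ₀) / (s/√n) = (86.08 - 81) / (18.95/√38) = 1.653
p-value = 0.1069

Since p-value > α = 0.1, we fail to reject H₀.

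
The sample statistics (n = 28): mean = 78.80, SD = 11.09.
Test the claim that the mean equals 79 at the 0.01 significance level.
One-sample t-test:
H₀: μ = 79
H₁: μ ≠ 79
df = n - 1 = 27
t = (x̄ - μ₀) / (s/√n) = (78.80 - 79) / (11.09/√28) = -0.095
p-value = 0.9247

Since p-value > α = 0.01, we fail to reject H₀.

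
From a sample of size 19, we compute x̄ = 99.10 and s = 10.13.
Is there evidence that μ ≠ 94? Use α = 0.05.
One-sample t-test:
H₀: μ = 94
H₁: μ ≠ 94
df = n - 1 = 18
t = (x̄ - μ₀) / (s/√n) = (99.10 - 94) / (10.13/√19) = 2.195
p-value = 0.0416

Since p-value < α = 0.05, we reject H₀.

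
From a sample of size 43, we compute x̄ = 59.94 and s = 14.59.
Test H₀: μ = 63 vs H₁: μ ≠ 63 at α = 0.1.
One-sample t-test:
H₀: μ = 63
H₁: μ ≠ 63
df = n - 1 = 42
t = (x̄ - μ₀) / (s/√n) = (59.94 - 63) / (14.59/√43) = -1.375
p-value = 0.1763

Since p-value > α = 0.1, we fail to reject H₀.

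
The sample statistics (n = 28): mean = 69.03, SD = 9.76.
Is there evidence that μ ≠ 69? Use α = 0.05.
One-sample t-test:
H₀: μ = 69
H₁: μ ≠ 69
df = n - 1 = 27
t = (x̄ - μ₀) / (s/√n) = (69.03 - 69) / (9.76/√28) = 0.016
p-value = 0.9871

Since p-value > α = 0.05, we fail to reject H₀.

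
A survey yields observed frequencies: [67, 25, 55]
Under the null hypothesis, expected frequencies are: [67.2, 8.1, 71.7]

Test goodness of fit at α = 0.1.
Chi-square goodness of fit test:
H₀: observed counts match expected distribution
H₁: observed counts differ from expected distribution
df = k - 1 = 2
χ² = Σ(O - E)²/E
   = (67 - 67.2)²/67.2 + (25 - 8.1)²/8.1 + (55 - 71.7)²/71.7
   = 0.001 + 35.260 + 3.890
   = 39.15
p-value < 0.0001

Since p-value < α = 0.1, we reject H₀.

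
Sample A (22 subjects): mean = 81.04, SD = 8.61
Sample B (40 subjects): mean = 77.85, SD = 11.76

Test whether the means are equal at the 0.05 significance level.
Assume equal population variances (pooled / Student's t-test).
Student's two-sample t-test (equal variances):
H₀: μ₁ = μ₂
H₁: μ₁ ≠ μ₂
df = n₁ + n₂ - 2 = 60
Pooled variance s_p² = [(n₁-1)s₁² + (n₂-1)s₂²] / (n₁ + n₂ - 2) = [(21)(8.61²) + (39)(11.76²)] / 60 = 115.8397
SE = √(s_p²(1/n₁ + 1/n₂)) = √(115.8397 × (1/22 + 1/40)) = 2.8568
t = (x̄₁ - x̄₂) / SE = (81.04 - 77.85) / 2.8568 = 3.19 / 2.8568 = 1.117
p-value = 0.2686

Since p-value > α = 0.05, we fail to reject H₀.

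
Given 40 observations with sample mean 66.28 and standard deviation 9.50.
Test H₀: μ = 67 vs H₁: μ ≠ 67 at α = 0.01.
One-sample t-test:
H₀: μ = 67
H₁: μ ≠ 67
df = n - 1 = 39
t = (x̄ - μ₀) / (s/√n) = (66.28 - 67) / (9.50/√40) = -0.479
p-value = 0.6344

Since p-value > α = 0.01, we fail to reject H₀.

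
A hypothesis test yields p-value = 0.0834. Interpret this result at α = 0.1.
Since p = 0.0834 < α = 0.1, reject H₀.
There is sufficient evidence to reject the null hypothesis; the result is statistically significant at the 0.1 level.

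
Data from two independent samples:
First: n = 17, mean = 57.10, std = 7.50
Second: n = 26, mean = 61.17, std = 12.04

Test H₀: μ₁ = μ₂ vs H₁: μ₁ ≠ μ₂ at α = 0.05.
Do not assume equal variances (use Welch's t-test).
Welch's two-sample t-test:
H₀: μ₁ = μ₂
H₁: μ₁ ≠ μ₂
s₁²/n₁ = 7.50²/17 = 3.3088,  s₂²/n₂ = 12.04²/26 = 5.5754
SE = √(s₁²/n₁ + s₂²/n₂) = √(3.3088 + 5.5754) = 2.9806
df (Welch-Satterthwaite) = (s₁²/n₁ + s₂²/n₂)² / [(s₁²/n₁)²/(n₁-1) + (s₂²/n₂)²/(n₂-1)] ≈ 40.95
t = (x̄₁ - x̄₂) / SE = (57.10 - 61.17) / 2.9806 = -4.07 / 2.9806 = -1.365
p-value = 0.1796

Since p-value > α = 0.05, we fail to reject H₀.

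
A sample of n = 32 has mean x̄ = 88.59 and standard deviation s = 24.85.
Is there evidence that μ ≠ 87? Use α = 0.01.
One-sample t-test:
H₀: μ = 87
H₁: μ ≠ 87
df = n - 1 = 31
t = (x̄ - μ₀) / (s/√n) = (88.59 - 87) / (24.85/√32) = 0.362
p-value = 0.7198

Since p-value > α = 0.01, we fail to reject H₀.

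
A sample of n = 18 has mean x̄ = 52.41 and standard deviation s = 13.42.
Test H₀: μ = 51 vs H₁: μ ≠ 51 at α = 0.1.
One-sample t-test:
H₀: μ = 51
H₁: μ ≠ 51
df = n - 1 = 17
t = (x̄ - μ₀) / (s/√n) = (52.41 - 51) / (13.42/√18) = 0.446
p-value = 0.6614

Since p-value > α = 0.1, we fail to reject H₀.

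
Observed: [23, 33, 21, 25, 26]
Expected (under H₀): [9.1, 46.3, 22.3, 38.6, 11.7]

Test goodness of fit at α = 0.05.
Chi-square goodness of fit test:
H₀: observed counts match expected distribution
H₁: observed counts differ from expected distribution
df = k - 1 = 4
χ² = Σ(O - E)²/E
   = (23 - 9.1)²/9.1 + (33 - 46.3)²/46.3 + (21 - 22.3)²/22.3 + (25 - 38.6)²/38.6 + (26 - 11.7)²/11.7
   = 21.232 + 3.821 + 0.076 + 4.792 + 17.478
   = 47.40
p-value < 0.0001

Since p-value < α = 0.05, we reject H₀.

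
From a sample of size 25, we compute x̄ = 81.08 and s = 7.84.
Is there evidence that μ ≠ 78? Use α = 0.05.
One-sample t-test:
H₀: μ = 78
H₁: μ ≠ 78
df = n - 1 = 24
t = (x̄ - μ₀) / (s/√n) = (81.08 - 78) / (7.84/√25) = 1.964
p-value = 0.0612

Since p-value > α = 0.05, we fail to reject H₀.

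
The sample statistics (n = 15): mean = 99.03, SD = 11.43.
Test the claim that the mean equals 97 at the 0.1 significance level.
One-sample t-test:
H₀: μ = 97
H₁: μ ≠ 97
df = n - 1 = 14
t = (x̄ - μ₀) / (s/√n) = (99.03 - 97) / (11.43/√15) = 0.688
p-value = 0.5028

Since p-value > α = 0.1, we fail to reject H₀.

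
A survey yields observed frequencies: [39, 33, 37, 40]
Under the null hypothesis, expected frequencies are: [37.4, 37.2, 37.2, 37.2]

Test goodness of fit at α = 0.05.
Chi-square goodness of fit test:
H₀: observed counts match expected distribution
H₁: observed counts differ from expected distribution
df = k - 1 = 3
χ² = Σ(O - E)²/E
   = (39 - 37.4)²/37.4 + (33 - 37.2)²/37.2 + (37 - 37.2)²/37.2 + (40 - 37.2)²/37.2
   = 0.068 + 0.474 + 0.001 + 0.211
   = 0.75
p-value = 0.8603

Since p-value > α = 0.05, we fail to reject H₀.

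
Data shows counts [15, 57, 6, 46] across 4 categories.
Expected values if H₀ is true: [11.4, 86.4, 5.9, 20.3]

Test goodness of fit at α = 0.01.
Chi-square goodness of fit test:
H₀: observed counts match expected distribution
H₁: observed counts differ from expected distribution
df = k - 1 = 3
χ² = Σ(O - E)²/E
   = (15 - 11.4)²/11.4 + (57 - 86.4)²/86.4 + (6 - 5.9)²/5.9 + (46 - 20.3)²/20.3
   = 1.137 + 10.004 + 0.002 + 32.536
   = 43.68
p-value < 0.0001

Since p-value < α = 0.01, we reject H₀.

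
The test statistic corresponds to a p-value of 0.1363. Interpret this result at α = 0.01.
Since p = 0.1363 > α = 0.01, fail to reject H₀.
There is insufficient evidence to reject the null hypothesis; the result is not statistically significant at the 0.01 level.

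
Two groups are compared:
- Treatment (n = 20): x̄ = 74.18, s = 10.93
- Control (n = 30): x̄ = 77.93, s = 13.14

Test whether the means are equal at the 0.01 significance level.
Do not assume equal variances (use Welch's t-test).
Welch's two-sample t-test:
H₀: μ₁ = μ₂
H₁: μ₁ ≠ μ₂
s₁²/n₁ = 10.93²/20 = 5.9732,  s₂²/n₂ = 13.14²/30 = 5.7553
SE = √(s₁²/n₁ + s₂²/n₂) = √(5.9732 + 5.7553) = 3.4247
df (Welch-Satterthwaite) = (s₁²/n₁ + s₂²/n₂)² / [(s₁²/n₁)²/(n₁-1) + (s₂²/n₂)²/(n₂-1)] ≈ 45.55
t = (x̄₁ - x̄₂) / SE = (74.18 - 77.93) / 3.4247 = -3.75 / 3.4247 = -1.095
p-value = 0.2793

Since p-value > α = 0.01, we fail to reject H₀.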